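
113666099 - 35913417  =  77752682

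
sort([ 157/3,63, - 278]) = [ - 278,157/3, 63]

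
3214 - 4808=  - 1594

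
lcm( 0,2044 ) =0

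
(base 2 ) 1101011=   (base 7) 212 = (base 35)32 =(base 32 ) 3B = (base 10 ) 107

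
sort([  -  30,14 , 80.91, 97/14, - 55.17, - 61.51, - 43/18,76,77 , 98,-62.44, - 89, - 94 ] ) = [  -  94, - 89, - 62.44,- 61.51, - 55.17,-30, - 43/18,97/14,14, 76,77, 80.91, 98] 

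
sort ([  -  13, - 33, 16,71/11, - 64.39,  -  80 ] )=[-80,  -  64.39, - 33, - 13,71/11 , 16]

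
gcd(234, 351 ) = 117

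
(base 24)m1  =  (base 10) 529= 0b1000010001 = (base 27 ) JG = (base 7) 1354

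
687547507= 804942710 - 117395203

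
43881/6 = 7313 +1/2 = 7313.50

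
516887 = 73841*7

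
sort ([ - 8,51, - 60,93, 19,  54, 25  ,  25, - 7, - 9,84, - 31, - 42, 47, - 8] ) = [ - 60,  -  42,- 31  , - 9, - 8,-8, - 7, 19, 25,25,47, 51,  54,  84 , 93 ]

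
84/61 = 1 + 23/61 = 1.38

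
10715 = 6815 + 3900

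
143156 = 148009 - 4853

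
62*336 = 20832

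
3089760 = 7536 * 410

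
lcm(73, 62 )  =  4526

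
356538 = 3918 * 91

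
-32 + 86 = 54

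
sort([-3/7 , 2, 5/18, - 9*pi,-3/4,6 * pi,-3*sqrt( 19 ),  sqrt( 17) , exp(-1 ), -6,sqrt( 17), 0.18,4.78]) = [-9*pi,-3 * sqrt(19),- 6 , - 3/4,  -  3/7,  0.18, 5/18,exp(-1), 2,sqrt( 17),sqrt( 17 ),4.78, 6*pi]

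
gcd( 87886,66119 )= 1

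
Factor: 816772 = 2^2 * 11^1*19^1*977^1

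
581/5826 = 581/5826 = 0.10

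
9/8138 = 9/8138=0.00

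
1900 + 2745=4645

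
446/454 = 223/227 = 0.98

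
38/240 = 19/120 = 0.16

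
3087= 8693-5606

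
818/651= 1 + 167/651 = 1.26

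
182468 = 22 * 8294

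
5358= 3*1786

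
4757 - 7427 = -2670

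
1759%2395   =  1759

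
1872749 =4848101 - 2975352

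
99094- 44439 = 54655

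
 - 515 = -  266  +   - 249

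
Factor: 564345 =3^2 *5^1 * 12541^1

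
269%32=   13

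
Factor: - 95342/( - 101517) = 386/411=2^1*3^( - 1)*137^( - 1)*193^1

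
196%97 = 2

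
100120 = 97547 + 2573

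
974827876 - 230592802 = 744235074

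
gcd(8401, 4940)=1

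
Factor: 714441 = 3^1 * 7^1*13^1 * 2617^1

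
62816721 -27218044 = 35598677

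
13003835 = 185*70291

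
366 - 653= - 287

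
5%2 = 1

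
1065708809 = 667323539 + 398385270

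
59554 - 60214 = -660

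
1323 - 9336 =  - 8013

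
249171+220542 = 469713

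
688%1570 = 688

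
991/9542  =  991/9542 = 0.10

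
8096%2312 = 1160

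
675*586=395550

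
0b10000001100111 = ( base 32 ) 837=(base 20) 10EF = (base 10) 8295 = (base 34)75X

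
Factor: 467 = 467^1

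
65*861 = 55965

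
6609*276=1824084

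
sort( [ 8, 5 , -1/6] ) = [ - 1/6, 5, 8]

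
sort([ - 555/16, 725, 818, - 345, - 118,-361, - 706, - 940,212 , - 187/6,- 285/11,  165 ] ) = [ - 940, - 706, - 361, - 345, - 118, - 555/16, - 187/6, - 285/11, 165, 212,725, 818 ]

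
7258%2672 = 1914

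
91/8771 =13/1253 = 0.01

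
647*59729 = 38644663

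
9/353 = 9/353=   0.03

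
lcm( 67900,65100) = 6314700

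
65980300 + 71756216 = 137736516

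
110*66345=7297950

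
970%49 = 39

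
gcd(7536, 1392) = 48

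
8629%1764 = 1573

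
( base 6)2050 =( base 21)110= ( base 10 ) 462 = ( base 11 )390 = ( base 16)1CE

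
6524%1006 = 488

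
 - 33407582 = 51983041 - 85390623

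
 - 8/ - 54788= 2/13697 = 0.00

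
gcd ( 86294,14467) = 1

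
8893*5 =44465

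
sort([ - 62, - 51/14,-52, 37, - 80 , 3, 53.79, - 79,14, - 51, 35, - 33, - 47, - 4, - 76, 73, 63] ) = [ - 80, - 79,-76, - 62,- 52, - 51,-47, - 33, - 4,  -  51/14,3, 14, 35, 37,  53.79, 63,73]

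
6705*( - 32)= -214560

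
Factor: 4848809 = 7^1*43^1*89^1 *181^1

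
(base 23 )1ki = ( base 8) 1757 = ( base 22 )21h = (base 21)25k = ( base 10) 1007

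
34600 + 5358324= 5392924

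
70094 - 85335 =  - 15241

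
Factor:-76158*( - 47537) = 2^1*3^2*7^1*4231^1*6791^1=3620322846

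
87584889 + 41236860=128821749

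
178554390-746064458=-567510068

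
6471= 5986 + 485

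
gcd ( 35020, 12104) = 68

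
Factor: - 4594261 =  - 7^1*656323^1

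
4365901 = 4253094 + 112807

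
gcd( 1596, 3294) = 6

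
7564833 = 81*93393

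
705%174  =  9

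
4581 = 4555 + 26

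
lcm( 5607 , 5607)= 5607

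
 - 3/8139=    - 1/2713 = - 0.00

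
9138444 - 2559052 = 6579392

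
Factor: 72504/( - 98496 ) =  - 53/72 = -2^( - 3 )*3^( - 2 )*53^1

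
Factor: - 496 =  - 2^4* 31^1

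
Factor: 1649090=2^1*5^1*37^1 *4457^1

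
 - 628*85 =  - 53380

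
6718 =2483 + 4235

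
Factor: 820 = 2^2*5^1 *41^1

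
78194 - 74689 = 3505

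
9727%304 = 303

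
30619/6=30619/6= 5103.17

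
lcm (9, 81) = 81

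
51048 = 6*8508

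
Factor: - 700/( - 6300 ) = 3^( - 2) = 1/9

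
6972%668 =292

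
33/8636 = 33/8636 = 0.00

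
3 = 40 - 37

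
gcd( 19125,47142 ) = 9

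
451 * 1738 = 783838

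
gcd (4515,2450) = 35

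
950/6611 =950/6611  =  0.14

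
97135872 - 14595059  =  82540813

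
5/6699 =5/6699 = 0.00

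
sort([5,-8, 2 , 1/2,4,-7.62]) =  [ - 8,-7.62,1/2, 2,4,5] 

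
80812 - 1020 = 79792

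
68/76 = 17/19 = 0.89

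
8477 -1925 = 6552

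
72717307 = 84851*857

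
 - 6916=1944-8860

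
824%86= 50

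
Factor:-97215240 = - 2^3*3^1*5^1*523^1 * 1549^1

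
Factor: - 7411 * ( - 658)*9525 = 46448071950 = 2^1*3^1*5^2*7^1*47^1*127^1*7411^1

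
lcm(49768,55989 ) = 447912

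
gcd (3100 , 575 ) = 25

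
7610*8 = 60880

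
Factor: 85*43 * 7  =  5^1*7^1*17^1*43^1 = 25585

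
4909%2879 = 2030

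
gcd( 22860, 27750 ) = 30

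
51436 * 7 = 360052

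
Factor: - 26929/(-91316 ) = 2^( - 2)* 7^1*37^ ( - 1 )*617^ ( - 1)*3847^1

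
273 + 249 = 522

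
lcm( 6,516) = 516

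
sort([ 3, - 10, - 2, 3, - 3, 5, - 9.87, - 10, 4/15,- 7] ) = [ - 10 , - 10, - 9.87, - 7, - 3,- 2, 4/15,3 , 3, 5 ]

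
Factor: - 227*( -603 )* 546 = 2^1*3^3*7^1*13^1 * 67^1*227^1 = 74737026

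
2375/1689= 1+686/1689  =  1.41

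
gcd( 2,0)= 2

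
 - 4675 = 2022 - 6697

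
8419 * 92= 774548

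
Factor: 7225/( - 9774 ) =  - 2^( - 1)*3^(  -  3)*5^2*17^2*181^(  -  1 ) 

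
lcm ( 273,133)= 5187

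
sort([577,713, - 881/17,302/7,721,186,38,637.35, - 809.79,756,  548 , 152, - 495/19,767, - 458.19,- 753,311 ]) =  [-809.79, - 753,-458.19, - 881/17, - 495/19,38,  302/7, 152,186,311,548,577,637.35, 713,721,756,767] 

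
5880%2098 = 1684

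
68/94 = 34/47 = 0.72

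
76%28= 20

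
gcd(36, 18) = 18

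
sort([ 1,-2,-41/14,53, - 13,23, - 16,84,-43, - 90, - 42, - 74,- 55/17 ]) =[- 90, - 74, - 43,-42,-16, - 13  ,  -  55/17 , - 41/14, - 2, 1, 23 , 53,84 ]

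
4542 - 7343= -2801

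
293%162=131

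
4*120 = 480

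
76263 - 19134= 57129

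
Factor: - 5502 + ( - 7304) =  - 12806 = - 2^1*19^1 * 337^1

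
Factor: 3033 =3^2*337^1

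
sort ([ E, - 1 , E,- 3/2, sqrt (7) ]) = [ - 3/2, - 1, sqrt(7 ), E, E]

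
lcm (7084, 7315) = 672980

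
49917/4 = 12479+1/4= 12479.25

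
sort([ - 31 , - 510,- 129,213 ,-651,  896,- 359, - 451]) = [ - 651,-510, - 451  , - 359 , - 129, - 31,213,896]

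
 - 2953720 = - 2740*1078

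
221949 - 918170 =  - 696221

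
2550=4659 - 2109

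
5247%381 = 294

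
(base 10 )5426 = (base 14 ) 1d98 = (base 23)a5l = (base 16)1532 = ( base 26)80i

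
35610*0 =0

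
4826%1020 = 746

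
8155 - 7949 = 206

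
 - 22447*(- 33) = 740751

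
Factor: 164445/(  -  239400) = -577/840 = -  2^( - 3 )*3^(-1)*5^( - 1 )*7^( - 1)*577^1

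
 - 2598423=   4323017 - 6921440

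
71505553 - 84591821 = -13086268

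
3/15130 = 3/15130  =  0.00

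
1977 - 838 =1139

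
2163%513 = 111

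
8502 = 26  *327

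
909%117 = 90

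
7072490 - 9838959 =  - 2766469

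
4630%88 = 54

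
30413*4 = 121652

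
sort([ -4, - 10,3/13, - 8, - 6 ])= [ - 10,  -  8, - 6,-4,3/13] 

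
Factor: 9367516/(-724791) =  - 2^2*3^( - 1) * 41^1*57119^1*241597^ (- 1)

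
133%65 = 3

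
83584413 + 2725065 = 86309478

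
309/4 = 77 + 1/4 = 77.25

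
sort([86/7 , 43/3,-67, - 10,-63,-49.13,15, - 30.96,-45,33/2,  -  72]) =[-72, - 67,-63,-49.13,-45, - 30.96, - 10, 86/7,43/3, 15,33/2 ]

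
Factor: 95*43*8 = 2^3*5^1*19^1*43^1 = 32680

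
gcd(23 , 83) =1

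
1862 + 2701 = 4563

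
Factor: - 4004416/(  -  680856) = 500552/85107 = 2^3*3^(- 1)*11^( - 1)*13^1* 2579^( - 1) * 4813^1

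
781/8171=781/8171 = 0.10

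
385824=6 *64304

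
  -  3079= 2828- 5907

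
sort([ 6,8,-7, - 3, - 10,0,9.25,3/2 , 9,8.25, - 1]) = [ - 10, - 7, - 3 , - 1,0, 3/2 , 6,8,  8.25,9  ,  9.25 ] 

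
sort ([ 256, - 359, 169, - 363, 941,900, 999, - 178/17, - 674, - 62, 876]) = [  -  674,-363 ,-359, - 62, - 178/17,169 , 256,876,900,941, 999] 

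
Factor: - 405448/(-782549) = 472/911 = 2^3 * 59^1*911^( - 1)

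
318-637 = -319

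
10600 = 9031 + 1569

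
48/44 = 12/11 = 1.09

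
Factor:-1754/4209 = - 2^1*3^( - 1 )*23^( - 1 )*61^(  -  1) * 877^1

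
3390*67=227130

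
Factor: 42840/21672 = 85/43=5^1 * 17^1*43^(-1 )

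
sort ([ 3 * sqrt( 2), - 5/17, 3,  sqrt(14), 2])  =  [-5/17, 2,3,sqrt (14),3*sqrt( 2)]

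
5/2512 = 5/2512 = 0.00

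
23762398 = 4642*5119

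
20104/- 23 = -875 + 21/23 = -874.09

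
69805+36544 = 106349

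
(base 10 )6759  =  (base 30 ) 7F9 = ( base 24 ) BHF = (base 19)ide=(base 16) 1a67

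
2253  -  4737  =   - 2484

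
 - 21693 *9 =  - 195237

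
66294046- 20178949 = 46115097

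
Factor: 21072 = 2^4*3^1*439^1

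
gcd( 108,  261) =9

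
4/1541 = 4/1541 = 0.00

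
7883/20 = 394+3/20 = 394.15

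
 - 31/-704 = 31/704  =  0.04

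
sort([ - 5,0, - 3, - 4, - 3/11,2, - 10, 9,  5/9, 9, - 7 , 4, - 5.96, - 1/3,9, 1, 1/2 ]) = [ - 10, - 7, - 5.96, - 5, - 4, - 3, - 1/3 , - 3/11, 0, 1/2 , 5/9, 1,  2, 4, 9 , 9,9 ]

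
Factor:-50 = -2^1*5^2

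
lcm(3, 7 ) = 21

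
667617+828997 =1496614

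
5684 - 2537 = 3147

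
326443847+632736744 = 959180591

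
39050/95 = 7810/19 = 411.05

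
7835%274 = 163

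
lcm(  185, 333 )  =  1665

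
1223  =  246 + 977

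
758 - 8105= -7347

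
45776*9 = 411984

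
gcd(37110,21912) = 6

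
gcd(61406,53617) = 1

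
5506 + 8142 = 13648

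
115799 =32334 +83465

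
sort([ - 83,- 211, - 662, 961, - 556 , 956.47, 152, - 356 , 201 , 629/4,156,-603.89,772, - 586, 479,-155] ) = [ - 662, - 603.89,-586, - 556, - 356, - 211, - 155, - 83,  152,156 , 629/4, 201, 479, 772, 956.47, 961 ]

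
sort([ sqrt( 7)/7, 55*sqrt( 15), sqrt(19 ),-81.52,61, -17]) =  [-81.52,-17,sqrt( 7)/7,sqrt( 19),  61,55*sqrt(15 ) ]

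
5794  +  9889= 15683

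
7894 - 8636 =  - 742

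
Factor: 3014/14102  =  137^1*641^( - 1 )=137/641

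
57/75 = 19/25=0.76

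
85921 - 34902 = 51019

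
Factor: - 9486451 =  - 13^1 * 29^1*25163^1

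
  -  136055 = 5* (-27211)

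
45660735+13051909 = 58712644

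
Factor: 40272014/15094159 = 2^1*17^1*1184471^1*15094159^( - 1) 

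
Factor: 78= 2^1*3^1*13^1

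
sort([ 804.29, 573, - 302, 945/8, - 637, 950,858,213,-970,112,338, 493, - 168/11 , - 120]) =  [ - 970, - 637, - 302 , - 120, - 168/11, 112, 945/8,213 , 338,493 , 573, 804.29,858,950] 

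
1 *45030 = 45030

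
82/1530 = 41/765 = 0.05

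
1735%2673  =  1735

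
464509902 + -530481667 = - 65971765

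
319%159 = 1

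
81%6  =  3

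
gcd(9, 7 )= 1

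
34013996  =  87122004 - 53108008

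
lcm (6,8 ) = 24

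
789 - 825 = - 36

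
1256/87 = 14+38/87= 14.44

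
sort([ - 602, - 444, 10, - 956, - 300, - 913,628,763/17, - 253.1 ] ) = [-956, - 913 , - 602, - 444, - 300, - 253.1, 10, 763/17, 628 ]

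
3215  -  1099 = 2116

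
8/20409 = 8/20409 = 0.00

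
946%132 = 22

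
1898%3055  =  1898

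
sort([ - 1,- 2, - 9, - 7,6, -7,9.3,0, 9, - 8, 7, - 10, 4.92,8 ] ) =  [ - 10 ,- 9, - 8 , - 7, - 7, - 2, - 1, 0,4.92,6,7, 8,9,9.3 ] 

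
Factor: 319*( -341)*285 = - 3^1*5^1*11^2*19^1*29^1*31^1 = - 31002015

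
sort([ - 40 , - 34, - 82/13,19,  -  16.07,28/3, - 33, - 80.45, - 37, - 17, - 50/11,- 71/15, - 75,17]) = [ - 80.45, - 75, - 40, - 37, - 34,-33, - 17, - 16.07,-82/13, - 71/15, - 50/11, 28/3,17,19]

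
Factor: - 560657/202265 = - 5^( - 1) * 7^ ( - 1)*29^1*5779^( - 1)*19333^1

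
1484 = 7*212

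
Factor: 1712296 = 2^3*193^1*1109^1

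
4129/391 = 10+ 219/391=10.56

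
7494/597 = 12 + 110/199=12.55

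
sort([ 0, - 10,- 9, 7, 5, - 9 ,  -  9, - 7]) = [ -10,  -  9, -9, - 9,-7, 0,5,7]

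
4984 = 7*712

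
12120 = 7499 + 4621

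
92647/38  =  2438 + 3/38 = 2438.08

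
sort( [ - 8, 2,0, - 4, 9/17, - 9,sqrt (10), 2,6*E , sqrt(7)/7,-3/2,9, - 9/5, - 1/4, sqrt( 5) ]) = [  -  9,-8 ,-4, - 9/5, - 3/2, - 1/4,0,sqrt(7)/7,9/17, 2,2, sqrt (5),sqrt(10),  9,6*E]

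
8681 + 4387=13068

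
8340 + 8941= 17281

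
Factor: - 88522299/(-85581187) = 3^2* 19^( - 2)*237067^( - 1)*9835811^1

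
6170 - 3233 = 2937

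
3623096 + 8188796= 11811892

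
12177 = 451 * 27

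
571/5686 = 571/5686 = 0.10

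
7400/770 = 740/77 = 9.61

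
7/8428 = 1/1204 = 0.00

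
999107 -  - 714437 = 1713544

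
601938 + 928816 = 1530754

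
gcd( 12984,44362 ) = 1082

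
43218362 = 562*76901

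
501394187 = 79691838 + 421702349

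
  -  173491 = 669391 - 842882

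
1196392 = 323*3704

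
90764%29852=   1208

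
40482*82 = 3319524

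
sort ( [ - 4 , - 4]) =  [ - 4, - 4]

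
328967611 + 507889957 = 836857568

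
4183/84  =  4183/84= 49.80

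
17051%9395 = 7656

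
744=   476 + 268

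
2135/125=427/25 = 17.08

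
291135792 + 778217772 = 1069353564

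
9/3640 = 9/3640 = 0.00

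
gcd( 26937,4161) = 219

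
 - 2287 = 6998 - 9285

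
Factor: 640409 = 7^1*11^1*8317^1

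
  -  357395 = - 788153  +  430758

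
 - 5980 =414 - 6394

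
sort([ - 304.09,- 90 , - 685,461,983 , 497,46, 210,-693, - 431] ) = [  -  693, - 685, - 431, - 304.09, - 90,46,210,461,497,983] 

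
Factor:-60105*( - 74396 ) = 4471571580 = 2^2*3^1*5^1*7^1*2657^1 *4007^1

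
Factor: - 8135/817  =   - 5^1*19^(-1) * 43^( - 1 )*1627^1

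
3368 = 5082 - 1714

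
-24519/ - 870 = 8173/290 = 28.18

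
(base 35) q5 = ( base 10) 915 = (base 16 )393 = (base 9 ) 1226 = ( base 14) 495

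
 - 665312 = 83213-748525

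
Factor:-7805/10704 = - 35/48 = -2^( - 4 )*3^ ( -1 ) * 5^1*7^1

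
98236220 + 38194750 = 136430970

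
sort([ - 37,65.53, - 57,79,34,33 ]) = [ - 57, - 37,33,34,65.53,79 ]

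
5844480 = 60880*96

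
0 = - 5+5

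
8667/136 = 8667/136 = 63.73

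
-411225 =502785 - 914010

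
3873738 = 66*58693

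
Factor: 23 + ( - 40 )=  - 17^1 = -17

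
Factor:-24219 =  - 3^4*13^1*23^1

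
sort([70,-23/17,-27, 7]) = [ - 27,-23/17, 7,70]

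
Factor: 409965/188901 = 3^(  -  1 ) * 5^1*139^(-1) * 181^1  =  905/417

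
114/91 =1 + 23/91= 1.25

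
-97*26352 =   -  2556144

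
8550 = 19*450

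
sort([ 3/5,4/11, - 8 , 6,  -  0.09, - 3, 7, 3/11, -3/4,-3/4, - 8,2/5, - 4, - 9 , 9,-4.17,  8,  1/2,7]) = [ - 9, - 8, - 8, - 4.17,-4, - 3, - 3/4, - 3/4,-0.09, 3/11,4/11,2/5, 1/2,3/5, 6,7,7,8,9] 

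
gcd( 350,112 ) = 14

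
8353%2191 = 1780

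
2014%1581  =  433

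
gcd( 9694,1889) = 1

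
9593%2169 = 917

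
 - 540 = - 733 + 193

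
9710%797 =146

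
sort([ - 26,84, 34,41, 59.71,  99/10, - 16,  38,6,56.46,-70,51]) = [ - 70,-26, - 16,6, 99/10 , 34,  38,41,51,56.46, 59.71,  84]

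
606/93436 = 303/46718  =  0.01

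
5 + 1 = 6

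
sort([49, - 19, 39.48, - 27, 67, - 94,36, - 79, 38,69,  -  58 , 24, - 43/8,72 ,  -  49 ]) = [ - 94, - 79, - 58, - 49, - 27, - 19,  -  43/8,24, 36,38,39.48, 49 , 67,  69,  72]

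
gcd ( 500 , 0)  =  500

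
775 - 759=16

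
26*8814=229164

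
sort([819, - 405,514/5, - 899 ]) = [ - 899, - 405,514/5,  819 ]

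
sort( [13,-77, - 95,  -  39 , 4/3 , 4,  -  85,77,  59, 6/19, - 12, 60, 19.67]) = [ - 95,-85, - 77,-39, - 12, 6/19, 4/3,  4,  13, 19.67, 59,60,77] 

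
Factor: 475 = 5^2 * 19^1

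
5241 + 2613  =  7854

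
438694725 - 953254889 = - 514560164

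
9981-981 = 9000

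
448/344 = 56/43 = 1.30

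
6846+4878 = 11724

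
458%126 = 80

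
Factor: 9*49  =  3^2 * 7^2 = 441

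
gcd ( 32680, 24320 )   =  760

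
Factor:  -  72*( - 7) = 504 = 2^3*3^2*7^1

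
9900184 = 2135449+7764735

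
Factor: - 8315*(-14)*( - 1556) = -2^3*5^1 * 7^1 * 389^1*1663^1= -181133960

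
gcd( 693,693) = 693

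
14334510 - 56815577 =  - 42481067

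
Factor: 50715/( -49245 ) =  - 3^1*23^1 * 67^ ( - 1)  =  - 69/67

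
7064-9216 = -2152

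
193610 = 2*96805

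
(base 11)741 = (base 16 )37c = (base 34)Q8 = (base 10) 892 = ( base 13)538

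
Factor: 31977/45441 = 3^(- 3)*19^1 = 19/27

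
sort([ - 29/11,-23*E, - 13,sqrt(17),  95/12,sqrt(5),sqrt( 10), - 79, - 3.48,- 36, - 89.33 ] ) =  [ - 89.33, - 79, - 23 * E, - 36, - 13, -3.48, - 29/11,sqrt( 5 ),  sqrt( 10 ),sqrt(17 ),95/12 ] 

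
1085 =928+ 157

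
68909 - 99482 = - 30573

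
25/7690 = 5/1538 = 0.00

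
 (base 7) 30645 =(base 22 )fc6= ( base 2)1110101101010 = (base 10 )7530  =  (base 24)d1i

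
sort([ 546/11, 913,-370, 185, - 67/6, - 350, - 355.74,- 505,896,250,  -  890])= [ -890,  -  505,-370, - 355.74, - 350,- 67/6,  546/11, 185,250,896  ,  913 ] 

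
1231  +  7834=9065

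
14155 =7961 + 6194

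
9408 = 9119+289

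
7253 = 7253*1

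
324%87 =63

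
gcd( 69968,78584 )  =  8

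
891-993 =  - 102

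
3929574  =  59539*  66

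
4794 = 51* 94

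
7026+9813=16839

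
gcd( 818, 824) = 2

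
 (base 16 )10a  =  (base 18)EE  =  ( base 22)C2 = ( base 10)266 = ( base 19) E0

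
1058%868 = 190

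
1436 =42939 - 41503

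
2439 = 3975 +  - 1536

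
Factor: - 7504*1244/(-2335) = 9334976/2335=2^6*5^(-1 )*7^1*67^1  *  311^1*467^( - 1 ) 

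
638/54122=319/27061=0.01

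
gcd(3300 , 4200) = 300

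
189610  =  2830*67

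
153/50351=153/50351= 0.00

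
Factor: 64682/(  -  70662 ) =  -3^( - 1 )* 11777^( - 1 ) *32341^1=- 32341/35331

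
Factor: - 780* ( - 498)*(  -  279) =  - 108374760 = -  2^3*3^4 * 5^1*13^1*31^1*83^1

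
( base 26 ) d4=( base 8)526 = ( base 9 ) 420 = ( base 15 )17c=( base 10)342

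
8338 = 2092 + 6246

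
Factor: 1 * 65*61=5^1*13^1*61^1 =3965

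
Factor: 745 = 5^1*149^1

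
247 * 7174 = 1771978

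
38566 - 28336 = 10230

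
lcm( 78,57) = 1482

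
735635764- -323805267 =1059441031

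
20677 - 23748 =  - 3071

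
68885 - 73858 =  - 4973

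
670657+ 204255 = 874912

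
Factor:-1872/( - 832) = 9/4=2^( - 2)*3^2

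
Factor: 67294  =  2^1*33647^1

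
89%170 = 89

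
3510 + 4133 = 7643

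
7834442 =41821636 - 33987194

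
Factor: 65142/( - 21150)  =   - 77/25 =-5^(-2)*7^1*11^1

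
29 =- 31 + 60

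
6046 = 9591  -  3545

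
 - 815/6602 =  - 1 + 5787/6602=- 0.12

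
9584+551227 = 560811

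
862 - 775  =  87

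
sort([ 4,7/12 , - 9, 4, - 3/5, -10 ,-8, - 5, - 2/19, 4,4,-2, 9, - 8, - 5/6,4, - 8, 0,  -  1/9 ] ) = [ -10, - 9 ,-8, - 8, - 8, - 5, - 2 ,  -  5/6,  -  3/5 , - 1/9, - 2/19, 0, 7/12 , 4,4, 4, 4, 4 , 9 ] 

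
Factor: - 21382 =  - 2^1*10691^1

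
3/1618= 3/1618 = 0.00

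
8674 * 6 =52044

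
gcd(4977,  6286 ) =7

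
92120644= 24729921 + 67390723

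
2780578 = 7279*382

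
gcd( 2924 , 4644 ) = 172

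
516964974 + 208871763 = 725836737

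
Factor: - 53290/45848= - 2^( - 2)*5^1  *  11^( - 1) * 73^2*521^( - 1)= -26645/22924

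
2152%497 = 164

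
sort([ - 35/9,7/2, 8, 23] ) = [ - 35/9, 7/2,8,23 ] 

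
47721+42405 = 90126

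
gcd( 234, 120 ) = 6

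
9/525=3/175 = 0.02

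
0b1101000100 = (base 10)836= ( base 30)rq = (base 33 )PB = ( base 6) 3512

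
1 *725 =725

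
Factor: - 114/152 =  - 3/4 = - 2^ ( - 2)*3^1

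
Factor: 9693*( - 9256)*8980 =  - 805671303840  =  - 2^5*3^3*5^1*13^1*89^1*359^1*449^1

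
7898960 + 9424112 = 17323072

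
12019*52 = 624988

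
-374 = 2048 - 2422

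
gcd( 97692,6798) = 6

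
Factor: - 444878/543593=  - 2^1*7^1*43^1 *739^1*543593^ ( - 1 )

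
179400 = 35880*5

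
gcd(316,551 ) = 1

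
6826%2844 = 1138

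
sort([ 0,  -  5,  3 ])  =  [ - 5, 0, 3 ]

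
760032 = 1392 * 546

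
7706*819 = 6311214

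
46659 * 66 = 3079494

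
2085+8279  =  10364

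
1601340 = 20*80067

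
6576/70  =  93 + 33/35= 93.94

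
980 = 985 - 5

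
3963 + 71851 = 75814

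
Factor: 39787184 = 2^4*2486699^1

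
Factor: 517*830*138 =2^2*3^1*5^1*11^1 * 23^1*47^1*83^1 = 59217180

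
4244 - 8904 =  - 4660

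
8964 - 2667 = 6297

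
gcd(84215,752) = 1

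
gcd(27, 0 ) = 27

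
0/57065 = 0 = 0.00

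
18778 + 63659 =82437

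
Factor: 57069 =3^2*17^1 * 373^1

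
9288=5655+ 3633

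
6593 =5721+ 872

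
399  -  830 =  - 431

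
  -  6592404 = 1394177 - 7986581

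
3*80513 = 241539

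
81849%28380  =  25089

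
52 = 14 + 38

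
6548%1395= 968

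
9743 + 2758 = 12501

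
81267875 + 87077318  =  168345193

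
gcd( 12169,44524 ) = 1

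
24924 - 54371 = -29447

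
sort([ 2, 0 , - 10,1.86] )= [ - 10,0,1.86, 2]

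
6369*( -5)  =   - 31845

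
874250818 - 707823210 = 166427608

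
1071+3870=4941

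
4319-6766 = - 2447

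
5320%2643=34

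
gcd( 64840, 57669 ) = 1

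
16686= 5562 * 3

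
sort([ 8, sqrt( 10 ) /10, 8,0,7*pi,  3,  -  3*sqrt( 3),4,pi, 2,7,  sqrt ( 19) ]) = [ - 3*sqrt ( 3),0,sqrt( 10 )/10, 2, 3,  pi, 4, sqrt( 19),7, 8,8,7*pi] 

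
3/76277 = 3/76277 = 0.00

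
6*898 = 5388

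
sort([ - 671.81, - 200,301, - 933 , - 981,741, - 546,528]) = [ - 981, - 933,- 671.81,  -  546, - 200,301,528,741] 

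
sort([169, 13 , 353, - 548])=[ - 548, 13,169,353 ]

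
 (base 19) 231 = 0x30c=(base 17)2bf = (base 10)780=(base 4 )30030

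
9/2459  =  9/2459 = 0.00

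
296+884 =1180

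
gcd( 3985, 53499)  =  1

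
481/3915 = 481/3915=0.12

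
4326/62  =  69 + 24/31 = 69.77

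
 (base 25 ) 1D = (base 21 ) 1H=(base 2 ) 100110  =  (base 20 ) 1i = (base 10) 38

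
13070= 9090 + 3980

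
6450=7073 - 623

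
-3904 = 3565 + -7469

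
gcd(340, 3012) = 4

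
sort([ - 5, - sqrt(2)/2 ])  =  [ - 5,-sqrt( 2)/2]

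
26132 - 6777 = 19355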